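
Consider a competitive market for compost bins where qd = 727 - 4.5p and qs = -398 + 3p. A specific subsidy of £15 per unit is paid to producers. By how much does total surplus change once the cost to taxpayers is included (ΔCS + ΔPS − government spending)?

Net change in total surplus = -£202.5

Pre-subsidy: 727 - 4.5p = -398 + 3p gives p* = 150, q* = 52.
With the subsidy, sellers receive ps = pb + 15 for each unit, where pb is the price buyers pay.
Supply in terms of pb becomes qs = -398 + 3(pb + 15) = -353 + 3pb. Setting this equal to demand: 727 - 4.5pb = -353 + 3pb, so pb = 144.
Sellers receive ps = 144 + 15 = 159; q' = 727 − 4.5·144 = 79.
ΔCS = ½(52 + 79)(150 − 144) = 393; ΔPS = ½(52 + 79)(159 − 150) = 589.5.
Government spending = 15 × 79 = 1185.
Net change = 393 + 589.5 − 1185 = -202.5. The loss equals the DWL triangle ½·15·27.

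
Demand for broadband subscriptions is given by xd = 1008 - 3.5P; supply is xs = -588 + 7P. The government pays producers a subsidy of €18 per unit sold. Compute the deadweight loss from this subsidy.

Deadweight loss = €378

Pre-subsidy: 1008 - 3.5P = -588 + 7P gives P* = 152, x* = 476.
With the subsidy, sellers receive Ps = Pb + 18 for each unit, where Pb is the price buyers pay.
Supply in terms of Pb becomes xs = -588 + 7(Pb + 18) = -462 + 7Pb. Setting this equal to demand: 1008 - 3.5Pb = -462 + 7Pb, so Pb = 140.
Sellers receive Ps = 140 + 18 = 158; x' = 1008 − 3.5·140 = 518.
The subsidy expands output by 518 − 476 = 42 past the efficient level; on those units the gap between marginal cost and willingness to pay runs from 0 up to 18.
DWL = ½ × 18 × 42 = 378.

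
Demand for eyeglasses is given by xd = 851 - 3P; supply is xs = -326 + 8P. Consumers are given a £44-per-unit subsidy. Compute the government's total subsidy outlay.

Pre-subsidy: 851 - 3P = -326 + 8P gives P* = 107, x* = 530.
With the rebate, buyers effectively pay Pb = Ps − 44, where Ps is the price sellers receive.
Demand in terms of Ps becomes xd = 851 − 3(Ps − 44) = 983 - 3Ps. Setting this equal to supply: 983 - 3Ps = -326 + 8Ps, so Ps = 119.
Buyers pay Pb = 119 − 44 = 75; x' = -326 + 8·119 = 626.
Government outlay = subsidy × quantity = 44 × 626 = 27544.

Government cost = £27544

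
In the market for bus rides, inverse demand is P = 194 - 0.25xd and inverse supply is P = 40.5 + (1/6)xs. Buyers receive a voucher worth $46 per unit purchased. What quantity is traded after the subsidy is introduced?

x' = 478.8

Pre-subsidy: 194 - 0.25x = 40.5 + (1/6)x gives x* = 368.4 and P* = 101.9.
With the rebate, buyers effectively pay Pb = Ps − 46, where Ps is the price sellers receive.
On the curves, Pb = 194 - 0.25x and Ps = 40.5 + (1/6)x; the wedge Ps − Pb = 46 gives 40.5 + (1/6)x − (194 - 0.25x) = 46, so x' = 478.8.
Then Pb = 194 − 0.25·478.8 = 74.3 and Ps = 40.5 + (1/6)·478.8 = 120.3.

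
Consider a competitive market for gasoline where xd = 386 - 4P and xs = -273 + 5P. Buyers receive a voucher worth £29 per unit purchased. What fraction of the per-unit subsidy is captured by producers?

Producer share = 4/9

Pre-subsidy: 386 - 4P = -273 + 5P gives P* = 659/9, x* = 838/9.
With the rebate, buyers effectively pay Pb = Ps − 29, where Ps is the price sellers receive.
Demand in terms of Ps becomes xd = 386 − 4(Ps − 29) = 502 - 4Ps. Setting this equal to supply: 502 - 4Ps = -273 + 5Ps, so Ps = 775/9.
Buyers pay Pb = 775/9 − 29 = 514/9; x' = -273 + 5·(775/9) = 1418/9.
Buyers' price falls by P* − Pb = 659/9 − 514/9 = 145/9; sellers' price rises by Ps − P* = 775/9 − 659/9 = 116/9.
So producers capture (116/9)/29 = 4/9 of each unit of subsidy.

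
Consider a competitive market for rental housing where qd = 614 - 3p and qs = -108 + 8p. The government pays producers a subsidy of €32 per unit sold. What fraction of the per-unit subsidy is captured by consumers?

Consumer share = 8/11

Pre-subsidy: 614 - 3p = -108 + 8p gives p* = 722/11, q* = 4588/11.
With the subsidy, sellers receive ps = pb + 32 for each unit, where pb is the price buyers pay.
Supply in terms of pb becomes qs = -108 + 8(pb + 32) = 148 + 8pb. Setting this equal to demand: 614 - 3pb = 148 + 8pb, so pb = 466/11.
Sellers receive ps = 466/11 + 32 = 818/11; q' = 614 − 3·(466/11) = 5356/11.
Buyers' price falls by p* − pb = 722/11 − 466/11 = 256/11; sellers' price rises by ps − p* = 818/11 − 722/11 = 96/11.
So consumers capture (256/11)/32 = 8/11 of each unit of subsidy.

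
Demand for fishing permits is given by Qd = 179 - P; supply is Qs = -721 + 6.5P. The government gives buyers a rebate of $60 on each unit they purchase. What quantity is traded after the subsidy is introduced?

Pre-subsidy: 179 - P = -721 + 6.5P gives P* = 120, Q* = 59.
With the rebate, buyers effectively pay Pb = Ps − 60, where Ps is the price sellers receive.
Demand in terms of Ps becomes Qd = 179 − 1(Ps − 60) = 239 - Ps. Setting this equal to supply: 239 - Ps = -721 + 6.5Ps, so Ps = 128.
Buyers pay Pb = 128 − 60 = 68; Q' = -721 + 6.5·128 = 111.

Q' = 111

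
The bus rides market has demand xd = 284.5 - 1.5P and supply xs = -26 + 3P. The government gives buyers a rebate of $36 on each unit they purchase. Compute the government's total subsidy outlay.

Government cost = $7812

Pre-subsidy: 284.5 - 1.5P = -26 + 3P gives P* = 69, x* = 181.
With the rebate, buyers effectively pay Pb = Ps − 36, where Ps is the price sellers receive.
Demand in terms of Ps becomes xd = 284.5 − 1.5(Ps − 36) = 338.5 - 1.5Ps. Setting this equal to supply: 338.5 - 1.5Ps = -26 + 3Ps, so Ps = 81.
Buyers pay Pb = 81 − 36 = 45; x' = -26 + 3·81 = 217.
Government outlay = subsidy × quantity = 36 × 217 = 7812.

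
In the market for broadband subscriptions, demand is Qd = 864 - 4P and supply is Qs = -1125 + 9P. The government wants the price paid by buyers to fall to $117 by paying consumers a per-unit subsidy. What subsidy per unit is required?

At a buyer price of 117, quantity demanded is 864 − 4·117 = 396.
Sellers supply 396 only when they receive Ps with -1125 + 9·Ps = 396, i.e. Ps = 169.
s = Ps − Pb = 169 − 117 = 52.

Required subsidy s = $52 per unit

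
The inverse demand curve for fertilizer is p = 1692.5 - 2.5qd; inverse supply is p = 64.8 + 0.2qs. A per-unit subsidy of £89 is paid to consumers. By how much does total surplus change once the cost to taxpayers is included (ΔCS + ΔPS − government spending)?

Pre-subsidy: 1692.5 - 2.5q = 64.8 + 0.2q gives q* = 16277/27 and p* = 5005/27.
With the rebate, buyers effectively pay pb = ps − 89, where ps is the price sellers receive.
On the curves, pb = 1692.5 - 2.5q and ps = 64.8 + 0.2q; the wedge ps − pb = 89 gives 64.8 + 0.2q − (1692.5 - 2.5q) = 89, so q' = 17167/27.
Then pb = 1692.5 − 2.5·(17167/27) = 2780/27 and ps = 64.8 + 0.2·(17167/27) = 5183/27.
ΔCS = ½(16277/27 + 17167/27)(5005/27 − 2780/27) = 4134050/81; ΔPS = ½(16277/27 + 17167/27)(5183/27 − 5005/27) = 330724/81.
Government spending = 89 × 17167/27 = 1527863/27.
Net change = 4134050/81 + 330724/81 − 1527863/27 = -39605/27. The loss equals the DWL triangle ½·89·890/27.

Net change in total surplus = -39605/27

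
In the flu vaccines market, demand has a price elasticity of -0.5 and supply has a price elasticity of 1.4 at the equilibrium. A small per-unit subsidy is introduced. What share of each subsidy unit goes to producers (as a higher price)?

Producer share = 5/19

For a small subsidy around the equilibrium, the benefit split depends on the relative slopes, which at a point are proportional to the elasticities.
Buyer share = εs/(εs + |εd|) = 1.4/(1.4 + 0.5) = 14/19; seller share = |εd|/(εs + |εd|) = 5/19.
So producers capture 5/19 of the subsidy.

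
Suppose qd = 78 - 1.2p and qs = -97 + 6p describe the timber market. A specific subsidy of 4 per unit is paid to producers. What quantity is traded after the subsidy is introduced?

q' = 317/6

Pre-subsidy: 78 - 1.2p = -97 + 6p gives p* = 875/36, q* = 293/6.
With the subsidy, sellers receive ps = pb + 4 for each unit, where pb is the price buyers pay.
Supply in terms of pb becomes qs = -97 + 6(pb + 4) = -73 + 6pb. Setting this equal to demand: 78 - 1.2pb = -73 + 6pb, so pb = 755/36.
Sellers receive ps = 755/36 + 4 = 899/36; q' = 78 − 1.2·(755/36) = 317/6.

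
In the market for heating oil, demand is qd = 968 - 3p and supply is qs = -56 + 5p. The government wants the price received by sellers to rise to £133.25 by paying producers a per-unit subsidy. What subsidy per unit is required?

Required subsidy s = £14 per unit

At a seller price of 133.25, quantity supplied is -56 + 5·133.25 = 610.25.
Buyers absorb 610.25 only when they pay pb with 968 − 3·pb = 610.25, i.e. pb = 119.25.
s = ps − pb = 133.25 − 119.25 = 14.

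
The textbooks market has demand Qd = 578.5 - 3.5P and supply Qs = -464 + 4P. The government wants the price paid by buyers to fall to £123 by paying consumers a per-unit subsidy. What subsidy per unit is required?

Required subsidy s = £30 per unit

At a buyer price of 123, quantity demanded is 578.5 − 3.5·123 = 148.
Sellers supply 148 only when they receive Ps with -464 + 4·Ps = 148, i.e. Ps = 153.
s = Ps − Pb = 153 − 123 = 30.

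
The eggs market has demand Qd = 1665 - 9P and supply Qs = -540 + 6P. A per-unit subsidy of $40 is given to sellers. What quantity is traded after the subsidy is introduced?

Q' = 486

Pre-subsidy: 1665 - 9P = -540 + 6P gives P* = 147, Q* = 342.
With the subsidy, sellers receive Ps = Pb + 40 for each unit, where Pb is the price buyers pay.
Supply in terms of Pb becomes Qs = -540 + 6(Pb + 40) = -300 + 6Pb. Setting this equal to demand: 1665 - 9Pb = -300 + 6Pb, so Pb = 131.
Sellers receive Ps = 131 + 40 = 171; Q' = 1665 − 9·131 = 486.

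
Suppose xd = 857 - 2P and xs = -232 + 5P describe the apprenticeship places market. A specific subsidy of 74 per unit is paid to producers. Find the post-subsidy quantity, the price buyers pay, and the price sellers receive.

x' = 4561/7; buyers pay 719/7; sellers receive 1237/7

Pre-subsidy: 857 - 2P = -232 + 5P gives P* = 1089/7, x* = 3821/7.
With the subsidy, sellers receive Ps = Pb + 74 for each unit, where Pb is the price buyers pay.
Supply in terms of Pb becomes xs = -232 + 5(Pb + 74) = 138 + 5Pb. Setting this equal to demand: 857 - 2Pb = 138 + 5Pb, so Pb = 719/7.
Sellers receive Ps = 719/7 + 74 = 1237/7; x' = 857 − 2·(719/7) = 4561/7.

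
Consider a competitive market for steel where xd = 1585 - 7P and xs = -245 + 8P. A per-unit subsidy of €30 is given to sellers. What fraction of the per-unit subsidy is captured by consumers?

Consumer share = 8/15

Pre-subsidy: 1585 - 7P = -245 + 8P gives P* = 122, x* = 731.
With the subsidy, sellers receive Ps = Pb + 30 for each unit, where Pb is the price buyers pay.
Supply in terms of Pb becomes xs = -245 + 8(Pb + 30) = -5 + 8Pb. Setting this equal to demand: 1585 - 7Pb = -5 + 8Pb, so Pb = 106.
Sellers receive Ps = 106 + 30 = 136; x' = 1585 − 7·106 = 843.
Buyers' price falls by P* − Pb = 122 − 106 = 16; sellers' price rises by Ps − P* = 136 − 122 = 14.
So consumers capture 16/30 = 8/15 of each unit of subsidy.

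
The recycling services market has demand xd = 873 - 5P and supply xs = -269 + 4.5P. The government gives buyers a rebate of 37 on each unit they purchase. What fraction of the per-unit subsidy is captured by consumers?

Consumer share = 9/19

Pre-subsidy: 873 - 5P = -269 + 4.5P gives P* = 2284/19, x* = 5167/19.
With the rebate, buyers effectively pay Pb = Ps − 37, where Ps is the price sellers receive.
Demand in terms of Ps becomes xd = 873 − 5(Ps − 37) = 1058 - 5Ps. Setting this equal to supply: 1058 - 5Ps = -269 + 4.5Ps, so Ps = 2654/19.
Buyers pay Pb = 2654/19 − 37 = 1951/19; x' = -269 + 4.5·(2654/19) = 6832/19.
Buyers' price falls by P* − Pb = 2284/19 − 1951/19 = 333/19; sellers' price rises by Ps − P* = 2654/19 − 2284/19 = 370/19.
So consumers capture (333/19)/37 = 9/19 of each unit of subsidy.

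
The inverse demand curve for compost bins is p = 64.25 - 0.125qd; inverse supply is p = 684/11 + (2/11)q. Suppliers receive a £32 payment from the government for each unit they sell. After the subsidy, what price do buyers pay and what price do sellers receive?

Buyers pay 1360/27; sellers receive 2224/27

Pre-subsidy: 64.25 - 0.125q = 684/11 + (2/11)q gives q* = 182/27 and p* = 1712/27.
With the subsidy, sellers receive ps = pb + 32 for each unit, where pb is the price buyers pay.
On the curves, pb = 64.25 - 0.125q and ps = 684/11 + (2/11)q; the wedge ps − pb = 32 gives 684/11 + (2/11)q − (64.25 - 0.125q) = 32, so q' = 2998/27.
Then pb = 64.25 − 0.125·(2998/27) = 1360/27 and ps = 684/11 + (2/11)·(2998/27) = 2224/27.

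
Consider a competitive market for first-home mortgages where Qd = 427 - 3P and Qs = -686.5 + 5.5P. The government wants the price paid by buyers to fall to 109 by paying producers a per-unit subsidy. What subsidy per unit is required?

Required subsidy s = 34 per unit

At a buyer price of 109, quantity demanded is 427 − 3·109 = 100.
Sellers supply 100 only when they receive Ps with -686.5 + 5.5·Ps = 100, i.e. Ps = 143.
s = Ps − Pb = 143 − 109 = 34.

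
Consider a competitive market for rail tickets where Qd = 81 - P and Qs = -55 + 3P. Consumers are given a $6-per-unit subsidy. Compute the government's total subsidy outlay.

Pre-subsidy: 81 - P = -55 + 3P gives P* = 34, Q* = 47.
With the rebate, buyers effectively pay Pb = Ps − 6, where Ps is the price sellers receive.
Demand in terms of Ps becomes Qd = 81 − 1(Ps − 6) = 87 - Ps. Setting this equal to supply: 87 - Ps = -55 + 3Ps, so Ps = 35.5.
Buyers pay Pb = 35.5 − 6 = 29.5; Q' = -55 + 3·35.5 = 51.5.
Government outlay = subsidy × quantity = 6 × 51.5 = 309.

Government cost = $309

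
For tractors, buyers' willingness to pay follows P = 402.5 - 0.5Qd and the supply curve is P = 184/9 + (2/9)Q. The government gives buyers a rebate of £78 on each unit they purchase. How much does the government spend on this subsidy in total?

Pre-subsidy: 402.5 - 0.5Q = 184/9 + (2/9)Q gives Q* = 529 and P* = 138.
With the rebate, buyers effectively pay Pb = Ps − 78, where Ps is the price sellers receive.
On the curves, Pb = 402.5 - 0.5Q and Ps = 184/9 + (2/9)Q; the wedge Ps − Pb = 78 gives 184/9 + (2/9)Q − (402.5 - 0.5Q) = 78, so Q' = 637.
Then Pb = 402.5 − 0.5·637 = 84 and Ps = 184/9 + (2/9)·637 = 162.
Government outlay = subsidy × quantity = 78 × 637 = 49686.

Government cost = £49686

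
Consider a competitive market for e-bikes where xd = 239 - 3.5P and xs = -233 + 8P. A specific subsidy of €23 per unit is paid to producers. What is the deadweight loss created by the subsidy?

Pre-subsidy: 239 - 3.5P = -233 + 8P gives P* = 944/23, x* = 2193/23.
With the subsidy, sellers receive Ps = Pb + 23 for each unit, where Pb is the price buyers pay.
Supply in terms of Pb becomes xs = -233 + 8(Pb + 23) = -49 + 8Pb. Setting this equal to demand: 239 - 3.5Pb = -49 + 8Pb, so Pb = 576/23.
Sellers receive Ps = 576/23 + 23 = 1105/23; x' = 239 − 3.5·(576/23) = 3481/23.
The subsidy expands output by 3481/23 − 2193/23 = 56 past the efficient level; on those units the gap between marginal cost and willingness to pay runs from 0 up to 23.
DWL = ½ × 23 × 56 = 644.

Deadweight loss = €644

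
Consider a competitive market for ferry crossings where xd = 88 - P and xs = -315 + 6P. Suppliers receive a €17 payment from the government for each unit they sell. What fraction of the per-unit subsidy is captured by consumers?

Consumer share = 6/7

Pre-subsidy: 88 - P = -315 + 6P gives P* = 403/7, x* = 213/7.
With the subsidy, sellers receive Ps = Pb + 17 for each unit, where Pb is the price buyers pay.
Supply in terms of Pb becomes xs = -315 + 6(Pb + 17) = -213 + 6Pb. Setting this equal to demand: 88 - Pb = -213 + 6Pb, so Pb = 43.
Sellers receive Ps = 43 + 17 = 60; x' = 88 − 1·43 = 45.
Buyers' price falls by P* − Pb = 403/7 − 43 = 102/7; sellers' price rises by Ps − P* = 60 − 403/7 = 17/7.
So consumers capture (102/7)/17 = 6/7 of each unit of subsidy.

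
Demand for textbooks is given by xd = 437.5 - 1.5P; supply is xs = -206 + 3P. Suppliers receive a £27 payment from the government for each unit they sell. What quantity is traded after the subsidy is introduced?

Pre-subsidy: 437.5 - 1.5P = -206 + 3P gives P* = 143, x* = 223.
With the subsidy, sellers receive Ps = Pb + 27 for each unit, where Pb is the price buyers pay.
Supply in terms of Pb becomes xs = -206 + 3(Pb + 27) = -125 + 3Pb. Setting this equal to demand: 437.5 - 1.5Pb = -125 + 3Pb, so Pb = 125.
Sellers receive Ps = 125 + 27 = 152; x' = 437.5 − 1.5·125 = 250.

x' = 250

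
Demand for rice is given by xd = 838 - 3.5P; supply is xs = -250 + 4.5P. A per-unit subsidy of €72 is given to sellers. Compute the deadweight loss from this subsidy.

Deadweight loss = €5103

Pre-subsidy: 838 - 3.5P = -250 + 4.5P gives P* = 136, x* = 362.
With the subsidy, sellers receive Ps = Pb + 72 for each unit, where Pb is the price buyers pay.
Supply in terms of Pb becomes xs = -250 + 4.5(Pb + 72) = 74 + 4.5Pb. Setting this equal to demand: 838 - 3.5Pb = 74 + 4.5Pb, so Pb = 95.5.
Sellers receive Ps = 95.5 + 72 = 167.5; x' = 838 − 3.5·95.5 = 503.75.
The subsidy expands output by 503.75 − 362 = 141.75 past the efficient level; on those units the gap between marginal cost and willingness to pay runs from 0 up to 72.
DWL = ½ × 72 × 141.75 = 5103.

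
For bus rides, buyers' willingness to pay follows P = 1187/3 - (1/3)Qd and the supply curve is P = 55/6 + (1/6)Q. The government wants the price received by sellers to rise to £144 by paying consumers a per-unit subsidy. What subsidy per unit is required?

At a seller price of 144, quantity supplied is -55 + 6·144 = 809.
Buyers absorb 809 only when they pay Pb = 1187/3 − (1/3)·809 = 126.
s = Ps − Pb = 144 − 126 = 18.

Required subsidy s = £18 per unit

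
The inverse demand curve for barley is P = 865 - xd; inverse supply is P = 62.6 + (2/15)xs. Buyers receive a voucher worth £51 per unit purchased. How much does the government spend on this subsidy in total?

Pre-subsidy: 865 - x = 62.6 + (2/15)x gives x* = 708 and P* = 157.
With the rebate, buyers effectively pay Pb = Ps − 51, where Ps is the price sellers receive.
On the curves, Pb = 865 - x and Ps = 62.6 + (2/15)x; the wedge Ps − Pb = 51 gives 62.6 + (2/15)x − (865 - x) = 51, so x' = 753.
Then Pb = 865 − 1·753 = 112 and Ps = 62.6 + (2/15)·753 = 163.
Government outlay = subsidy × quantity = 51 × 753 = 38403.

Government cost = £38403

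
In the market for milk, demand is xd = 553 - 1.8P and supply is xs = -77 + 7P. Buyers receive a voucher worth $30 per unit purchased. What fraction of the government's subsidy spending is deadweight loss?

Pre-subsidy: 553 - 1.8P = -77 + 7P gives P* = 1575/22, x* = 9331/22.
With the rebate, buyers effectively pay Pb = Ps − 30, where Ps is the price sellers receive.
Demand in terms of Ps becomes xd = 553 − 1.8(Ps − 30) = 607 - 1.8Ps. Setting this equal to supply: 607 - 1.8Ps = -77 + 7Ps, so Ps = 855/11.
Buyers pay Pb = 855/11 − 30 = 525/11; x' = -77 + 7·(855/11) = 5138/11.
ΔCS = ½(9331/22 + 5138/11)(1575/22 − 525/11) = 10293675/968; ΔPS = ½(9331/22 + 5138/11)(855/11 − 1575/22) = 2646945/968.
Government spending = 30 × 5138/11 = 154140/11.
DWL = ½ × 30 × (5138/11 − 9331/22) = 14175/22; fraction = (14175/22) / (154140/11) = 135/2936.

DWL / government spending = 135/2936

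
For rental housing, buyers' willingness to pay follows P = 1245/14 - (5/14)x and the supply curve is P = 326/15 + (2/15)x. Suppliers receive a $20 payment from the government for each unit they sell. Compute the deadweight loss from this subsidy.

Deadweight loss = 42000/103

Pre-subsidy: 1245/14 - (5/14)x = 326/15 + (2/15)x gives x* = 137 and P* = 40.
With the subsidy, sellers receive Ps = Pb + 20 for each unit, where Pb is the price buyers pay.
On the curves, Pb = 1245/14 - (5/14)x and Ps = 326/15 + (2/15)x; the wedge Ps − Pb = 20 gives 326/15 + (2/15)x − (1245/14 - (5/14)x) = 20, so x' = 18311/103.
Then Pb = 1245/14 − (5/14)·(18311/103) = 2620/103 and Ps = 326/15 + (2/15)·(18311/103) = 4680/103.
The subsidy expands output by 18311/103 − 137 = 4200/103 past the efficient level; on those units the gap between marginal cost and willingness to pay runs from 0 up to 20.
DWL = ½ × 20 × 4200/103 = 42000/103.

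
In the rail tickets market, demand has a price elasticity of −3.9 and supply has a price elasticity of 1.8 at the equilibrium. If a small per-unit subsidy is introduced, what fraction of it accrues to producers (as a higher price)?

For a small subsidy around the equilibrium, the benefit split depends on the relative slopes, which at a point are proportional to the elasticities.
Buyer share = εs/(εs + |εd|) = 1.8/(1.8 + 3.9) = 6/19; seller share = |εd|/(εs + |εd|) = 13/19.
So producers capture 13/19 of the subsidy.

Producer share = 13/19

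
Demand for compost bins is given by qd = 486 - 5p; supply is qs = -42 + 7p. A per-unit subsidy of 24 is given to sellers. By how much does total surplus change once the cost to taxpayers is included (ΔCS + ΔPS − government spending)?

Net change in total surplus = -840

Pre-subsidy: 486 - 5p = -42 + 7p gives p* = 44, q* = 266.
With the subsidy, sellers receive ps = pb + 24 for each unit, where pb is the price buyers pay.
Supply in terms of pb becomes qs = -42 + 7(pb + 24) = 126 + 7pb. Setting this equal to demand: 486 - 5pb = 126 + 7pb, so pb = 30.
Sellers receive ps = 30 + 24 = 54; q' = 486 − 5·30 = 336.
ΔCS = ½(266 + 336)(44 − 30) = 4214; ΔPS = ½(266 + 336)(54 − 44) = 3010.
Government spending = 24 × 336 = 8064.
Net change = 4214 + 3010 − 8064 = -840. The loss equals the DWL triangle ½·24·70.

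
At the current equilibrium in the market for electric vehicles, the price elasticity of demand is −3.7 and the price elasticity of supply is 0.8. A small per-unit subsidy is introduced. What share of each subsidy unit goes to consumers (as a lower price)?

For a small subsidy around the equilibrium, the benefit split depends on the relative slopes, which at a point are proportional to the elasticities.
Buyer share = εs/(εs + |εd|) = 0.8/(0.8 + 3.7) = 8/45; seller share = |εd|/(εs + |εd|) = 37/45.

Consumer share = 8/45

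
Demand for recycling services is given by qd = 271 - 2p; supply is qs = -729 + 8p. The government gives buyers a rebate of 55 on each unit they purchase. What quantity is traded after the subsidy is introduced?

q' = 159

Pre-subsidy: 271 - 2p = -729 + 8p gives p* = 100, q* = 71.
With the rebate, buyers effectively pay pb = ps − 55, where ps is the price sellers receive.
Demand in terms of ps becomes qd = 271 − 2(ps − 55) = 381 - 2ps. Setting this equal to supply: 381 - 2ps = -729 + 8ps, so ps = 111.
Buyers pay pb = 111 − 55 = 56; q' = -729 + 8·111 = 159.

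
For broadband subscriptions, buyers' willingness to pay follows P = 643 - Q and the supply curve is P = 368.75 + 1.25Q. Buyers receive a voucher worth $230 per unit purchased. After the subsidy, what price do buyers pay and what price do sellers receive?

Buyers pay 3770/9; sellers receive 5840/9

Pre-subsidy: 643 - Q = 368.75 + 1.25Q gives Q* = 1097/9 and P* = 4690/9.
With the rebate, buyers effectively pay Pb = Ps − 230, where Ps is the price sellers receive.
On the curves, Pb = 643 - Q and Ps = 368.75 + 1.25Q; the wedge Ps − Pb = 230 gives 368.75 + 1.25Q − (643 - Q) = 230, so Q' = 2017/9.
Then Pb = 643 − 1·(2017/9) = 3770/9 and Ps = 368.75 + 1.25·(2017/9) = 5840/9.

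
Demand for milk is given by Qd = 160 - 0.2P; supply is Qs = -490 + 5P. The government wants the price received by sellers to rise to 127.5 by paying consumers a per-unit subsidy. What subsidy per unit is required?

Required subsidy s = 65 per unit

At a seller price of 127.5, quantity supplied is -490 + 5·127.5 = 147.5.
Buyers absorb 147.5 only when they pay Pb with 160 − 0.2·Pb = 147.5, i.e. Pb = 62.5.
s = Ps − Pb = 127.5 − 62.5 = 65.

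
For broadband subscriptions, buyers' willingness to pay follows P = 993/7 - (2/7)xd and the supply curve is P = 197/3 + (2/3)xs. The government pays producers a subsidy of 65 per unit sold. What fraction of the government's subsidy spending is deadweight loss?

DWL / government spending = 273/1186

Pre-subsidy: 993/7 - (2/7)x = 197/3 + (2/3)x gives x* = 80 and P* = 119.
With the subsidy, sellers receive Ps = Pb + 65 for each unit, where Pb is the price buyers pay.
On the curves, Pb = 993/7 - (2/7)x and Ps = 197/3 + (2/3)x; the wedge Ps − Pb = 65 gives 197/3 + (2/3)x − (993/7 - (2/7)x) = 65, so x' = 148.25.
Then Pb = 993/7 − (2/7)·148.25 = 99.5 and Ps = 197/3 + (2/3)·148.25 = 164.5.
ΔCS = ½(80 + 148.25)(119 − 99.5) = 2225.4375; ΔPS = ½(80 + 148.25)(164.5 − 119) = 5192.6875.
Government spending = 65 × 148.25 = 9636.25.
DWL = ½ × 65 × (148.25 − 80) = 2218.125; fraction = 2218.125 / 9636.25 = 273/1186.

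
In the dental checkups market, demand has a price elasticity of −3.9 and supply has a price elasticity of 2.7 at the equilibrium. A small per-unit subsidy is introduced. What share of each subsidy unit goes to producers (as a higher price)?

For a small subsidy around the equilibrium, the benefit split depends on the relative slopes, which at a point are proportional to the elasticities.
Buyer share = εs/(εs + |εd|) = 2.7/(2.7 + 3.9) = 9/22; seller share = |εd|/(εs + |εd|) = 13/22.
So producers capture 13/22 of the subsidy.

Producer share = 13/22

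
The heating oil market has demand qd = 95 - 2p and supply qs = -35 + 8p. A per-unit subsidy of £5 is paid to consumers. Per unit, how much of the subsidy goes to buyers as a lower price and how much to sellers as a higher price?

Buyers gain £4 per unit; sellers gain £1 per unit

Pre-subsidy: 95 - 2p = -35 + 8p gives p* = 13, q* = 69.
With the rebate, buyers effectively pay pb = ps − 5, where ps is the price sellers receive.
Demand in terms of ps becomes qd = 95 − 2(ps − 5) = 105 - 2ps. Setting this equal to supply: 105 - 2ps = -35 + 8ps, so ps = 14.
Buyers pay pb = 14 − 5 = 9; q' = -35 + 8·14 = 77.
Buyers' price falls by p* − pb = 13 − 9 = 4; sellers' price rises by ps − p* = 14 − 13 = 1.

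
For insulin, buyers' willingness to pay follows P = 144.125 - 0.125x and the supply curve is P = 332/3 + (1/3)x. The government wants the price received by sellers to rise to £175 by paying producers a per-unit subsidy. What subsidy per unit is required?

Required subsidy s = £55 per unit

At a seller price of 175, quantity supplied is -332 + 3·175 = 193.
Buyers absorb 193 only when they pay Pb = 144.125 − 0.125·193 = 120.
s = Ps − Pb = 175 − 120 = 55.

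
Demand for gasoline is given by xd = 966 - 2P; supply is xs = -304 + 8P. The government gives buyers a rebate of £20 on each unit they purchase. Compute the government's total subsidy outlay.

Government cost = £14880

Pre-subsidy: 966 - 2P = -304 + 8P gives P* = 127, x* = 712.
With the rebate, buyers effectively pay Pb = Ps − 20, where Ps is the price sellers receive.
Demand in terms of Ps becomes xd = 966 − 2(Ps − 20) = 1006 - 2Ps. Setting this equal to supply: 1006 - 2Ps = -304 + 8Ps, so Ps = 131.
Buyers pay Pb = 131 − 20 = 111; x' = -304 + 8·131 = 744.
Government outlay = subsidy × quantity = 20 × 744 = 14880.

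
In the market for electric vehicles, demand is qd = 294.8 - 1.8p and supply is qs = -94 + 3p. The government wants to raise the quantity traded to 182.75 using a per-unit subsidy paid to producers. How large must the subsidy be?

Required subsidy s = 30 per unit

At q = 182.75, invert demand for the buyer price: pb = (294.8 − 182.75)/1.8 = 62.25; invert supply for the seller price: ps = (182.75 − (-94))/3 = 92.25.
The subsidy must fill the gap: s = ps − pb = 92.25 − 62.25 = 30.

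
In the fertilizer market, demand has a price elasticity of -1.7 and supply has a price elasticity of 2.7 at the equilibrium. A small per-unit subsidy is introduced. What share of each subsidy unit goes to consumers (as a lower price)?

Consumer share = 27/44

For a small subsidy around the equilibrium, the benefit split depends on the relative slopes, which at a point are proportional to the elasticities.
Buyer share = εs/(εs + |εd|) = 2.7/(2.7 + 1.7) = 27/44; seller share = |εd|/(εs + |εd|) = 17/44.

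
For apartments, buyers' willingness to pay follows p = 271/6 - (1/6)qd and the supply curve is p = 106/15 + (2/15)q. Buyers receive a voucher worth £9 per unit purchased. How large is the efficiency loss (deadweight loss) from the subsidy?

Deadweight loss = £135

Pre-subsidy: 271/6 - (1/6)q = 106/15 + (2/15)q gives q* = 127 and p* = 24.
With the rebate, buyers effectively pay pb = ps − 9, where ps is the price sellers receive.
On the curves, pb = 271/6 - (1/6)q and ps = 106/15 + (2/15)q; the wedge ps − pb = 9 gives 106/15 + (2/15)q − (271/6 - (1/6)q) = 9, so q' = 157.
Then pb = 271/6 − (1/6)·157 = 19 and ps = 106/15 + (2/15)·157 = 28.
The subsidy expands output by 157 − 127 = 30 past the efficient level; on those units the gap between marginal cost and willingness to pay runs from 0 up to 9.
DWL = ½ × 9 × 30 = 135.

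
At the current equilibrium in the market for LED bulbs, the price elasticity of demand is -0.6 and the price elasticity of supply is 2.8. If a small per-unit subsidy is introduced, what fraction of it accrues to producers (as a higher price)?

Producer share = 3/17

For a small subsidy around the equilibrium, the benefit split depends on the relative slopes, which at a point are proportional to the elasticities.
Buyer share = εs/(εs + |εd|) = 2.8/(2.8 + 0.6) = 14/17; seller share = |εd|/(εs + |εd|) = 3/17.
So producers capture 3/17 of the subsidy.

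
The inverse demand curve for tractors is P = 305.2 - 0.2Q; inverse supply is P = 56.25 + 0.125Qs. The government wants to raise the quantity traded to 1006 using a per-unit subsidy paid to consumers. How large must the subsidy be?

At Q = 1006, from the demand curve buyers pay Pb = 305.2 − 0.2·1006 = 104; from the supply curve sellers need Ps = 56.25 + 0.125·1006 = 182.
The subsidy must fill the gap: s = Ps − Pb = 182 − 104 = 78.

Required subsidy s = 78 per unit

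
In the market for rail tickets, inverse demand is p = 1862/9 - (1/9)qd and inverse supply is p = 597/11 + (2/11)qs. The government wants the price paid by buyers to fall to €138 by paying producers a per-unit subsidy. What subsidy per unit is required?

Required subsidy s = €29 per unit

At a buyer price of 138, quantity demanded is 1862 − 9·138 = 620.
Sellers supply 620 only when they receive ps = 597/11 + (2/11)·620 = 167.
s = ps − pb = 167 − 138 = 29.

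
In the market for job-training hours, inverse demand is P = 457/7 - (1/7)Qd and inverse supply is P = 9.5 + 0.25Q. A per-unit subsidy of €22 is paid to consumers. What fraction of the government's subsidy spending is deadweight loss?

Pre-subsidy: 457/7 - (1/7)Q = 9.5 + 0.25Q gives Q* = 142 and P* = 45.
With the rebate, buyers effectively pay Pb = Ps − 22, where Ps is the price sellers receive.
On the curves, Pb = 457/7 - (1/7)Q and Ps = 9.5 + 0.25Q; the wedge Ps − Pb = 22 gives 9.5 + 0.25Q − (457/7 - (1/7)Q) = 22, so Q' = 198.
Then Pb = 457/7 − (1/7)·198 = 37 and Ps = 9.5 + 0.25·198 = 59.
ΔCS = ½(142 + 198)(45 − 37) = 1360; ΔPS = ½(142 + 198)(59 − 45) = 2380.
Government spending = 22 × 198 = 4356.
DWL = ½ × 22 × (198 − 142) = 616; fraction = 616 / 4356 = 14/99.

DWL / government spending = 14/99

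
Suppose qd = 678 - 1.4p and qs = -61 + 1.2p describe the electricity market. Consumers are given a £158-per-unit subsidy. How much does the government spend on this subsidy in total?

Government cost = 3924878/65

Pre-subsidy: 678 - 1.4p = -61 + 1.2p gives p* = 3695/13, q* = 3641/13.
With the rebate, buyers effectively pay pb = ps − 158, where ps is the price sellers receive.
Demand in terms of ps becomes qd = 678 − 1.4(ps − 158) = 899.2 - 1.4ps. Setting this equal to supply: 899.2 - 1.4ps = -61 + 1.2ps, so ps = 4801/13.
Buyers pay pb = 4801/13 − 158 = 2747/13; q' = -61 + 1.2·(4801/13) = 24841/65.
Government outlay = subsidy × quantity = 158 × 24841/65 = 3924878/65.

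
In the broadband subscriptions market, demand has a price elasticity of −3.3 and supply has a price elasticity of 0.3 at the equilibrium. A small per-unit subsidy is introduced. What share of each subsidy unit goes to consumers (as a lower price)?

For a small subsidy around the equilibrium, the benefit split depends on the relative slopes, which at a point are proportional to the elasticities.
Buyer share = εs/(εs + |εd|) = 0.3/(0.3 + 3.3) = 1/12; seller share = |εd|/(εs + |εd|) = 11/12.

Consumer share = 1/12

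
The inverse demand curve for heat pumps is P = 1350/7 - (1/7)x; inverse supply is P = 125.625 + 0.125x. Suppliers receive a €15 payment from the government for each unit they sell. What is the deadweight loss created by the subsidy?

Pre-subsidy: 1350/7 - (1/7)x = 125.625 + 0.125x gives x* = 251 and P* = 157.
With the subsidy, sellers receive Ps = Pb + 15 for each unit, where Pb is the price buyers pay.
On the curves, Pb = 1350/7 - (1/7)x and Ps = 125.625 + 0.125x; the wedge Ps − Pb = 15 gives 125.625 + 0.125x − (1350/7 - (1/7)x) = 15, so x' = 307.
Then Pb = 1350/7 − (1/7)·307 = 149 and Ps = 125.625 + 0.125·307 = 164.
The subsidy expands output by 307 − 251 = 56 past the efficient level; on those units the gap between marginal cost and willingness to pay runs from 0 up to 15.
DWL = ½ × 15 × 56 = 420.

Deadweight loss = €420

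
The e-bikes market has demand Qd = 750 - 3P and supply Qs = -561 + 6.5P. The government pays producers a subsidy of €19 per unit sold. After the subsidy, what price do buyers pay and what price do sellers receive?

Buyers pay €125; sellers receive €144

Pre-subsidy: 750 - 3P = -561 + 6.5P gives P* = 138, Q* = 336.
With the subsidy, sellers receive Ps = Pb + 19 for each unit, where Pb is the price buyers pay.
Supply in terms of Pb becomes Qs = -561 + 6.5(Pb + 19) = -437.5 + 6.5Pb. Setting this equal to demand: 750 - 3Pb = -437.5 + 6.5Pb, so Pb = 125.
Sellers receive Ps = 125 + 19 = 144; Q' = 750 − 3·125 = 375.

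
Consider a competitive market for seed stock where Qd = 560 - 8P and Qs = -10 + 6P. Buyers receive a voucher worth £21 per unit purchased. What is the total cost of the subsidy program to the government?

Pre-subsidy: 560 - 8P = -10 + 6P gives P* = 285/7, Q* = 1640/7.
With the rebate, buyers effectively pay Pb = Ps − 21, where Ps is the price sellers receive.
Demand in terms of Ps becomes Qd = 560 − 8(Ps − 21) = 728 - 8Ps. Setting this equal to supply: 728 - 8Ps = -10 + 6Ps, so Ps = 369/7.
Buyers pay Pb = 369/7 − 21 = 222/7; Q' = -10 + 6·(369/7) = 2144/7.
Government outlay = subsidy × quantity = 21 × 2144/7 = 6432.

Government cost = £6432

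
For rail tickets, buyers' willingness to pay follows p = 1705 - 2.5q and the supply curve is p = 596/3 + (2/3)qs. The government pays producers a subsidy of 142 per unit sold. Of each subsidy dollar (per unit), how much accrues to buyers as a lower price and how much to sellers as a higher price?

Pre-subsidy: 1705 - 2.5q = 596/3 + (2/3)q gives q* = 9038/19 and p* = 9800/19.
With the subsidy, sellers receive ps = pb + 142 for each unit, where pb is the price buyers pay.
On the curves, pb = 1705 - 2.5q and ps = 596/3 + (2/3)q; the wedge ps − pb = 142 gives 596/3 + (2/3)q − (1705 - 2.5q) = 142, so q' = 9890/19.
Then pb = 1705 − 2.5·(9890/19) = 7670/19 and ps = 596/3 + (2/3)·(9890/19) = 10368/19.
Buyers' price falls by p* − pb = 9800/19 − 7670/19 = 2130/19; sellers' price rises by ps − p* = 10368/19 − 9800/19 = 568/19.

Buyers gain 2130/19 per unit; sellers gain 568/19 per unit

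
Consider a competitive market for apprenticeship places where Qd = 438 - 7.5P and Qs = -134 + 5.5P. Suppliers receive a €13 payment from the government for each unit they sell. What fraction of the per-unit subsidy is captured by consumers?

Pre-subsidy: 438 - 7.5P = -134 + 5.5P gives P* = 44, Q* = 108.
With the subsidy, sellers receive Ps = Pb + 13 for each unit, where Pb is the price buyers pay.
Supply in terms of Pb becomes Qs = -134 + 5.5(Pb + 13) = -62.5 + 5.5Pb. Setting this equal to demand: 438 - 7.5Pb = -62.5 + 5.5Pb, so Pb = 38.5.
Sellers receive Ps = 38.5 + 13 = 51.5; Q' = 438 − 7.5·38.5 = 149.25.
Buyers' price falls by P* − Pb = 44 − 38.5 = 5.5; sellers' price rises by Ps − P* = 51.5 − 44 = 7.5.
So consumers capture 5.5/13 = 11/26 of each unit of subsidy.

Consumer share = 11/26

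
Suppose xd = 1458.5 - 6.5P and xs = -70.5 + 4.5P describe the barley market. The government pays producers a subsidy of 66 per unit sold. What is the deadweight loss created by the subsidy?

Pre-subsidy: 1458.5 - 6.5P = -70.5 + 4.5P gives P* = 139, x* = 555.
With the subsidy, sellers receive Ps = Pb + 66 for each unit, where Pb is the price buyers pay.
Supply in terms of Pb becomes xs = -70.5 + 4.5(Pb + 66) = 226.5 + 4.5Pb. Setting this equal to demand: 1458.5 - 6.5Pb = 226.5 + 4.5Pb, so Pb = 112.
Sellers receive Ps = 112 + 66 = 178; x' = 1458.5 − 6.5·112 = 730.5.
The subsidy expands output by 730.5 − 555 = 175.5 past the efficient level; on those units the gap between marginal cost and willingness to pay runs from 0 up to 66.
DWL = ½ × 66 × 175.5 = 5791.5.

Deadweight loss = 5791.5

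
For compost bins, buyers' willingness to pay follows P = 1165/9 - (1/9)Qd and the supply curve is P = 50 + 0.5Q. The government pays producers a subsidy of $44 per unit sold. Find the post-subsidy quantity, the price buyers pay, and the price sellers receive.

Pre-subsidy: 1165/9 - (1/9)Q = 50 + 0.5Q gives Q* = 130 and P* = 115.
With the subsidy, sellers receive Ps = Pb + 44 for each unit, where Pb is the price buyers pay.
On the curves, Pb = 1165/9 - (1/9)Q and Ps = 50 + 0.5Q; the wedge Ps − Pb = 44 gives 50 + 0.5Q − (1165/9 - (1/9)Q) = 44, so Q' = 202.
Then Pb = 1165/9 − (1/9)·202 = 107 and Ps = 50 + 0.5·202 = 151.

Q' = 202; buyers pay $107; sellers receive $151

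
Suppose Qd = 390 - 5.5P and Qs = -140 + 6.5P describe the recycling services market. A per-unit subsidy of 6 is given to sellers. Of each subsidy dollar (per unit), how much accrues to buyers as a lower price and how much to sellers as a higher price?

Buyers gain 3.25 per unit; sellers gain 2.75 per unit

Pre-subsidy: 390 - 5.5P = -140 + 6.5P gives P* = 265/6, Q* = 1765/12.
With the subsidy, sellers receive Ps = Pb + 6 for each unit, where Pb is the price buyers pay.
Supply in terms of Pb becomes Qs = -140 + 6.5(Pb + 6) = -101 + 6.5Pb. Setting this equal to demand: 390 - 5.5Pb = -101 + 6.5Pb, so Pb = 491/12.
Sellers receive Ps = 491/12 + 6 = 563/12; Q' = 390 − 5.5·(491/12) = 3959/24.
Buyers' price falls by P* − Pb = 265/6 − 491/12 = 3.25; sellers' price rises by Ps − P* = 563/12 − 265/6 = 2.75.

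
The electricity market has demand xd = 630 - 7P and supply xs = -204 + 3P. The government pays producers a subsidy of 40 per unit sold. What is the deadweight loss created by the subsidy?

Deadweight loss = 1680

Pre-subsidy: 630 - 7P = -204 + 3P gives P* = 83.4, x* = 46.2.
With the subsidy, sellers receive Ps = Pb + 40 for each unit, where Pb is the price buyers pay.
Supply in terms of Pb becomes xs = -204 + 3(Pb + 40) = -84 + 3Pb. Setting this equal to demand: 630 - 7Pb = -84 + 3Pb, so Pb = 71.4.
Sellers receive Ps = 71.4 + 40 = 111.4; x' = 630 − 7·71.4 = 130.2.
The subsidy expands output by 130.2 − 46.2 = 84 past the efficient level; on those units the gap between marginal cost and willingness to pay runs from 0 up to 40.
DWL = ½ × 40 × 84 = 1680.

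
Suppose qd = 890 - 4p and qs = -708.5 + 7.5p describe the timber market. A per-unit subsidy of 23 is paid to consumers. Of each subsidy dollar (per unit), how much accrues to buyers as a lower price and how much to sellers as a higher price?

Pre-subsidy: 890 - 4p = -708.5 + 7.5p gives p* = 139, q* = 334.
With the rebate, buyers effectively pay pb = ps − 23, where ps is the price sellers receive.
Demand in terms of ps becomes qd = 890 − 4(ps − 23) = 982 - 4ps. Setting this equal to supply: 982 - 4ps = -708.5 + 7.5ps, so ps = 147.
Buyers pay pb = 147 − 23 = 124; q' = -708.5 + 7.5·147 = 394.
Buyers' price falls by p* − pb = 139 − 124 = 15; sellers' price rises by ps − p* = 147 − 139 = 8.

Buyers gain 15 per unit; sellers gain 8 per unit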